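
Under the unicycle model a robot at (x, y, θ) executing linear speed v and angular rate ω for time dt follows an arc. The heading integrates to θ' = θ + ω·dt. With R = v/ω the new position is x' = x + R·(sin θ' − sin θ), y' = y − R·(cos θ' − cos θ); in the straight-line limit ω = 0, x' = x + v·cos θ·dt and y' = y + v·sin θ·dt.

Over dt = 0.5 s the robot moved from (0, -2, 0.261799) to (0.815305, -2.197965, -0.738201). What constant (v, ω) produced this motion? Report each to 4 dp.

Δθ = -0.738201 − 0.261799 = -1.000000
ω = Δθ/dt = -1.000000/0.5 = -2.0000
R = Δx/(sin θ' − sin θ) = -0.8750
v = R·ω = -0.8750·-2.0000 = 1.7500

v = 1.7500, ω = -2.0000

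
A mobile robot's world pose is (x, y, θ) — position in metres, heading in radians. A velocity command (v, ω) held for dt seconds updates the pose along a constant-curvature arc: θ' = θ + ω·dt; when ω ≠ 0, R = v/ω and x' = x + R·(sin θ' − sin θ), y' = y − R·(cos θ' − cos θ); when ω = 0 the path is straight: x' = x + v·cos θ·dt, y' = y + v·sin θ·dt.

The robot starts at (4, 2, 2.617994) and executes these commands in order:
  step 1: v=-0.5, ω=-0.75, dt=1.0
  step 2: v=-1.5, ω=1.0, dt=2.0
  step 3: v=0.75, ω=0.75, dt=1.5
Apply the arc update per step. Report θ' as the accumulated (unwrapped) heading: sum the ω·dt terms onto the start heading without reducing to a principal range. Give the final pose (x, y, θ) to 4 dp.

step 1: θ'=1.8680 (R=0.6667) → pose (4.3041, 1.6179, 1.8680)
step 2: θ'=3.8680 (R=-1.5000) → pose (6.7346, 0.9358, 3.8680)
step 3: θ'=4.9930 (R=1.0000) → pose (6.4379, -0.0887, 4.9930)

(6.4379, -0.0887, 4.9930)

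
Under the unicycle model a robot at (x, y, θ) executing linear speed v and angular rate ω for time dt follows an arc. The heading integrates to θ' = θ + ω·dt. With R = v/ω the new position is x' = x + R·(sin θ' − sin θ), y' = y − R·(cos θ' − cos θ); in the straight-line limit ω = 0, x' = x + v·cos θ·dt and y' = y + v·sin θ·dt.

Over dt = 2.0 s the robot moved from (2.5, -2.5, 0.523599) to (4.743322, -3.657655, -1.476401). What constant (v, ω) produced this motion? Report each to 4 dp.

Δθ = -1.476401 − 0.523599 = -2.000000
ω = Δθ/dt = -2.000000/2.0 = -1.0000
R = Δx/(sin θ' − sin θ) = -1.5000
v = R·ω = -1.5000·-1.0000 = 1.5000

v = 1.5000, ω = -1.0000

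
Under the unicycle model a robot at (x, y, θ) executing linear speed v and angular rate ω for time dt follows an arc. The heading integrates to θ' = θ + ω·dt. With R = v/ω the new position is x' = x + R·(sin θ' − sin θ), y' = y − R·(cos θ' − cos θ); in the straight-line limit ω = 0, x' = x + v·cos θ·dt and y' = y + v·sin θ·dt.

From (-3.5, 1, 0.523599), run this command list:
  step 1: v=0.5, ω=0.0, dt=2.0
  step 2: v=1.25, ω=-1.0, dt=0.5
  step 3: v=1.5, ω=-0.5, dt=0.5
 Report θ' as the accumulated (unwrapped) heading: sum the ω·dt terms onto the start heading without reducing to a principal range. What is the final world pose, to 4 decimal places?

step 1: θ'=0.5236 (straight) → pose (-2.6340, 1.5000, 0.5236)
step 2: θ'=0.0236 (R=-1.2500) → pose (-2.0385, 1.6671, 0.0236)
step 3: θ'=-0.2264 (R=-3.0000) → pose (-1.2943, 1.5914, -0.2264)

(-1.2943, 1.5914, -0.2264)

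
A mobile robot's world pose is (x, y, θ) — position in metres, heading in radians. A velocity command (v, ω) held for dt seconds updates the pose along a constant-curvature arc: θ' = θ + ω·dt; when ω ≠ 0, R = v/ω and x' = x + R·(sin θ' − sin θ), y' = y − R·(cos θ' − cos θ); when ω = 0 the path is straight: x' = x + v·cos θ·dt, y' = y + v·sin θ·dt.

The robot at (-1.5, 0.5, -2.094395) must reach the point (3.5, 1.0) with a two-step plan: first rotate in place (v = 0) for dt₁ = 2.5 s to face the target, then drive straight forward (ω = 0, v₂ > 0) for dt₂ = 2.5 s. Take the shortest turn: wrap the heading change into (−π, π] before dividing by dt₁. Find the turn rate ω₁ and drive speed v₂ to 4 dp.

heading to target = atan2(1−0.5, 3.5−-1.5) = 0.0997
Δθ = wrap(0.0997 − -2.0944) = 2.1941; ω₁ = Δθ/dt₁ = 0.8776
distance = √((3.5−-1.5)² + (1−0.5)²) = 5.0249; v₂ = distance/dt₂ = 2.0100

ω₁ = 0.8776, v₂ = 2.0100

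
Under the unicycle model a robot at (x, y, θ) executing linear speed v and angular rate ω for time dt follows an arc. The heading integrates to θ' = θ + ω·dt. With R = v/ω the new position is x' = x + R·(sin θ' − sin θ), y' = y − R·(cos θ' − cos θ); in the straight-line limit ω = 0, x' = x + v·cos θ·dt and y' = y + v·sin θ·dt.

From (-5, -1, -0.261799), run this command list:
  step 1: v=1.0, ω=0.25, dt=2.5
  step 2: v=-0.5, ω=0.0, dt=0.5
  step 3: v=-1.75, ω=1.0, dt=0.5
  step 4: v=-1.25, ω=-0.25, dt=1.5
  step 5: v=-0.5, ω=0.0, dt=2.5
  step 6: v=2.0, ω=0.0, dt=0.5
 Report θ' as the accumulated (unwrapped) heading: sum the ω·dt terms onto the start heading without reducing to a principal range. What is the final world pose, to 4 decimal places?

step 1: θ'=0.3632 (R=4.0000) → pose (-2.5437, -0.8754, 0.3632)
step 2: θ'=0.3632 (straight) → pose (-2.7773, -0.9642, 0.3632)
step 3: θ'=0.8632 (R=-1.7500) → pose (-3.4855, -1.4625, 0.8632)
step 4: θ'=0.4882 (R=5.0000) → pose (-4.9399, -2.6283, 0.4882)
step 5: θ'=0.4882 (straight) → pose (-6.0439, -3.2146, 0.4882)
step 6: θ'=0.4882 (straight) → pose (-5.1607, -2.7456, 0.4882)

(-5.1607, -2.7456, 0.4882)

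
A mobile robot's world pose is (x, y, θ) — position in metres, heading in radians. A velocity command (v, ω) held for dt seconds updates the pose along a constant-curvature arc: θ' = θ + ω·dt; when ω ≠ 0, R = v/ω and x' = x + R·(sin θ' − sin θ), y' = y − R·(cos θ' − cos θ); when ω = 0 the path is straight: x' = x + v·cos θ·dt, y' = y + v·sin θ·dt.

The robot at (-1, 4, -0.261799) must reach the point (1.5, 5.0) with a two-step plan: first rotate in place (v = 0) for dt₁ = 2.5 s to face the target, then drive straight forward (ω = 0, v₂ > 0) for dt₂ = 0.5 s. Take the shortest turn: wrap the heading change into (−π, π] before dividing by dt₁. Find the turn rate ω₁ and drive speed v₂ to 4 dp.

ω₁ = 0.2569, v₂ = 5.3852

heading to target = atan2(5−4, 1.5−-1) = 0.3805
Δθ = wrap(0.3805 − -0.2618) = 0.6423; ω₁ = Δθ/dt₁ = 0.2569
distance = √((1.5−-1)² + (5−4)²) = 2.6926; v₂ = distance/dt₂ = 5.3852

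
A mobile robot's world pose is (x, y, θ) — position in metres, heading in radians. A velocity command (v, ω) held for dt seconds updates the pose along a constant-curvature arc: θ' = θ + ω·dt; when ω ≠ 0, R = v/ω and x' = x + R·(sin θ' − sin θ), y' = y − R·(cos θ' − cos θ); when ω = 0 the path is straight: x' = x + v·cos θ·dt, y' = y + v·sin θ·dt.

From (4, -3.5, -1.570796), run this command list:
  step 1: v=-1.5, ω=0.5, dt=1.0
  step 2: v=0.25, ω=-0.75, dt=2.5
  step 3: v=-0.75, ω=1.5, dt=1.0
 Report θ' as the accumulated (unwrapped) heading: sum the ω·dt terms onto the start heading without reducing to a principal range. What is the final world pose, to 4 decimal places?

(3.8039, -1.9957, -1.4458)

step 1: θ'=-1.0708 (R=-3.0000) → pose (3.6327, -2.0617, -1.0708)
step 2: θ'=-2.9458 (R=-0.3333) → pose (3.4051, -2.5485, -2.9458)
step 3: θ'=-1.4458 (R=-0.5000) → pose (3.8039, -1.9957, -1.4458)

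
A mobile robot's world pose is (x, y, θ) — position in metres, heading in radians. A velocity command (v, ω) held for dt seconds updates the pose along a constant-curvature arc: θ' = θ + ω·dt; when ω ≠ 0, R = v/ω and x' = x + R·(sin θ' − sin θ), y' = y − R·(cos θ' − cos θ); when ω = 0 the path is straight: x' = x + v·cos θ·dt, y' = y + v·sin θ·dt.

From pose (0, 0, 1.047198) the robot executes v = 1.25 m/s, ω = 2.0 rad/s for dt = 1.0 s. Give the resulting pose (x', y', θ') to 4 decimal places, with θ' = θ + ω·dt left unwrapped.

θ' = 1.0472 + 2.0·1.0 = 3.0472
R = v/ω = 1.25/2.0 = 0.6250
x' = 0 + 0.6250·(sin 3.0472 − sin 1.0472) = -0.4824
y' = 0 − 0.6250·(cos 3.0472 − cos 1.0472) = 0.9347

(-0.4824, 0.9347, 3.0472)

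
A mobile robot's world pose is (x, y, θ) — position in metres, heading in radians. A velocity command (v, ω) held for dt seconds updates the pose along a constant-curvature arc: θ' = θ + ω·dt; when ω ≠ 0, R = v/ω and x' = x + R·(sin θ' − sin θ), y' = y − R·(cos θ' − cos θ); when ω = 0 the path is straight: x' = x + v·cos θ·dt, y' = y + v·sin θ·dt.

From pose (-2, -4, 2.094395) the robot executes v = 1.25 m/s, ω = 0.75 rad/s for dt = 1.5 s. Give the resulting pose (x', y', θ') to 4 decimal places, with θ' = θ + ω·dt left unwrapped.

θ' = 2.0944 + 0.75·1.5 = 3.2194
R = v/ω = 1.25/0.75 = 1.6667
x' = -2 + 1.6667·(sin 3.2194 − sin 2.0944) = -3.5729
y' = -4 − 1.6667·(cos 3.2194 − cos 2.0944) = -3.1717

(-3.5729, -3.1717, 3.2194)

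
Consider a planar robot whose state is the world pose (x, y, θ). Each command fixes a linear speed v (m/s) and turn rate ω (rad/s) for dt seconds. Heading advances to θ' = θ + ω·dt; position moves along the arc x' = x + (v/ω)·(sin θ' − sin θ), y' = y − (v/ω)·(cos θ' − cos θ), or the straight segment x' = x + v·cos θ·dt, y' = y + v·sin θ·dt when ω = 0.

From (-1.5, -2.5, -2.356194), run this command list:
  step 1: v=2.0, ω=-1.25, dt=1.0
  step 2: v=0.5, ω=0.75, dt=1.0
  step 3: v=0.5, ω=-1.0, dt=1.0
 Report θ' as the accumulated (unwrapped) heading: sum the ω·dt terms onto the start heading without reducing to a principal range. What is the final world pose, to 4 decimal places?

(-4.3031, -2.6532, -3.8562)

step 1: θ'=-3.6062 (R=-1.6000) → pose (-3.3483, -2.7990, -3.6062)
step 2: θ'=-2.8562 (R=0.6667) → pose (-3.8347, -2.7553, -2.8562)
step 3: θ'=-3.8562 (R=-0.5000) → pose (-4.3031, -2.6532, -3.8562)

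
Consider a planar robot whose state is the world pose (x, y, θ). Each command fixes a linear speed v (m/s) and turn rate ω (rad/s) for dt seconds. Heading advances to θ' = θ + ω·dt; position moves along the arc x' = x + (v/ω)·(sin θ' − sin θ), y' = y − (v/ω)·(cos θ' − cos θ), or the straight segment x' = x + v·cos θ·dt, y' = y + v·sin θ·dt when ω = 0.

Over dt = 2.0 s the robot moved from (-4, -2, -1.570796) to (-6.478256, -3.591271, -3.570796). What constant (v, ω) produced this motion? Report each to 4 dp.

v = 1.7500, ω = -1.0000

Δθ = -3.570796 − -1.570796 = -2.000000
ω = Δθ/dt = -2.000000/2.0 = -1.0000
R = Δx/(sin θ' − sin θ) = -1.7500
v = R·ω = -1.7500·-1.0000 = 1.7500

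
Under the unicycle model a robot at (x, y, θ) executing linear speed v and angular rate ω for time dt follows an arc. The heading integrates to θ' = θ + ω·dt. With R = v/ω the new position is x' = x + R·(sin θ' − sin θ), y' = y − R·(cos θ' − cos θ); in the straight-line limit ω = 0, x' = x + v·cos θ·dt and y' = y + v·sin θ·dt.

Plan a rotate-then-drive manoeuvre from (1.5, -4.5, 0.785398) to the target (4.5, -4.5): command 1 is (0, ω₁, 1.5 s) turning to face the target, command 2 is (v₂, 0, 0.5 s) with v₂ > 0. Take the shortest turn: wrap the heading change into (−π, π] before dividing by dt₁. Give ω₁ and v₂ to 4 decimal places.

ω₁ = -0.5236, v₂ = 6.0000

heading to target = atan2(-4.5−-4.5, 4.5−1.5) = 0.0000
Δθ = wrap(0.0000 − 0.7854) = -0.7854; ω₁ = Δθ/dt₁ = -0.5236
distance = √((4.5−1.5)² + (-4.5−-4.5)²) = 3.0000; v₂ = distance/dt₂ = 6.0000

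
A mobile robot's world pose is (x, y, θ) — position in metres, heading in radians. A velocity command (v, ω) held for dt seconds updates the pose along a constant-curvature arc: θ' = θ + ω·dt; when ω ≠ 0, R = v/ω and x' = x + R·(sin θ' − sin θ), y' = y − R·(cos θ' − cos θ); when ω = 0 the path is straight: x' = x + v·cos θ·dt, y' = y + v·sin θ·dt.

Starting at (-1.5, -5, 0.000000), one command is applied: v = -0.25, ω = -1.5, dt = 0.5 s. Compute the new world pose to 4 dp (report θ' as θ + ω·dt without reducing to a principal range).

(-1.6136, -4.9553, -0.7500)

θ' = 0.0000 + -1.5·0.5 = -0.7500
R = v/ω = -0.25/-1.5 = 0.1667
x' = -1.5 + 0.1667·(sin -0.7500 − sin 0.0000) = -1.6136
y' = -5 − 0.1667·(cos -0.7500 − cos 0.0000) = -4.9553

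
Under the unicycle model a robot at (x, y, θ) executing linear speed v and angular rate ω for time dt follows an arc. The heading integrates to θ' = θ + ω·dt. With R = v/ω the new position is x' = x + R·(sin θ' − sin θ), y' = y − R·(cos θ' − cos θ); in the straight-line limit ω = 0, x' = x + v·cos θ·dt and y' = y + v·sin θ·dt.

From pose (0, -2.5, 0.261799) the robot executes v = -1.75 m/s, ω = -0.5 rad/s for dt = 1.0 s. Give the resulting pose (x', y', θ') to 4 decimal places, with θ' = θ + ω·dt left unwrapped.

(-1.7317, -2.5204, -0.2382)

θ' = 0.2618 + -0.5·1.0 = -0.2382
R = v/ω = -1.75/-0.5 = 3.5000
x' = 0 + 3.5000·(sin -0.2382 − sin 0.2618) = -1.7317
y' = -2.5 − 3.5000·(cos -0.2382 − cos 0.2618) = -2.5204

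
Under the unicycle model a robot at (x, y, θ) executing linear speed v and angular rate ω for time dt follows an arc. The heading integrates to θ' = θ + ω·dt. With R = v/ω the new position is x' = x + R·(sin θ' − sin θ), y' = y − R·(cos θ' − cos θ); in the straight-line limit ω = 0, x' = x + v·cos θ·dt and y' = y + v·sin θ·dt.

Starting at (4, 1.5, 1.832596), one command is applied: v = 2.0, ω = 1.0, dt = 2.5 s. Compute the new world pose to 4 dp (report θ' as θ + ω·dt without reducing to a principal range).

θ' = 1.8326 + 1.0·2.5 = 4.3326
R = v/ω = 2.0/1.0 = 2.0000
x' = 4 + 2.0000·(sin 4.3326 − sin 1.8326) = 0.2107
y' = 1.5 − 2.0000·(cos 4.3326 − cos 1.8326) = 1.7238

(0.2107, 1.7238, 4.3326)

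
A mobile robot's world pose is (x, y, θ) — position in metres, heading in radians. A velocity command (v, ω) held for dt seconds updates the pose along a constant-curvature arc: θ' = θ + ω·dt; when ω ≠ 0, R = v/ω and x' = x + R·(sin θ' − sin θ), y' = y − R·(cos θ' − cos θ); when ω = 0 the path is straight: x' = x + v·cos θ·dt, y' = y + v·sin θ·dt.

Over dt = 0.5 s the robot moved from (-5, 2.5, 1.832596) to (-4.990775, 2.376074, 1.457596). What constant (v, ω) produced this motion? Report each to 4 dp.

v = -0.2500, ω = -0.7500

Δθ = 1.457596 − 1.832596 = -0.375000
ω = Δθ/dt = -0.375000/0.5 = -0.7500
R = −Δy/(cos θ' − cos θ) = 0.3333
v = R·ω = 0.3333·-0.7500 = -0.2500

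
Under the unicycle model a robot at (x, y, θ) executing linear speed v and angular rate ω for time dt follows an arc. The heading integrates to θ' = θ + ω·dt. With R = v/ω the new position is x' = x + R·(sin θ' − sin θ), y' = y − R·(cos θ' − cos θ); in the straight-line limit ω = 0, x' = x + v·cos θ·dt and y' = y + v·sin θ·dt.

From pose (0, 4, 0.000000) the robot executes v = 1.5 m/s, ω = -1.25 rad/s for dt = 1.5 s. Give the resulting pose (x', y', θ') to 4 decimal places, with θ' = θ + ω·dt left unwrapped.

θ' = 0.0000 + -1.25·1.5 = -1.8750
R = v/ω = 1.5/-1.25 = -1.2000
x' = 0 + -1.2000·(sin -1.8750 − sin 0.0000) = 1.1449
y' = 4 − -1.2000·(cos -1.8750 − cos 0.0000) = 2.4406

(1.1449, 2.4406, -1.8750)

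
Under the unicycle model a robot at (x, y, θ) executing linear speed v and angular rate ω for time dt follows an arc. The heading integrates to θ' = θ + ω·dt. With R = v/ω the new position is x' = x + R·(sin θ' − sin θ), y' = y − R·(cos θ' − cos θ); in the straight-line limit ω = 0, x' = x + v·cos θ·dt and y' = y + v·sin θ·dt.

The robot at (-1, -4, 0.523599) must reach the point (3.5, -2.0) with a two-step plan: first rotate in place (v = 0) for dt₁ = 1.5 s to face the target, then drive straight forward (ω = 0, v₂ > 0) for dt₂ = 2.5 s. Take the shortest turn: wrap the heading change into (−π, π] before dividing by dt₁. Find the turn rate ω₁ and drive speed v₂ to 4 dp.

ω₁ = -0.0702, v₂ = 1.9698

heading to target = atan2(-2−-4, 3.5−-1) = 0.4182
Δθ = wrap(0.4182 − 0.5236) = -0.1054; ω₁ = Δθ/dt₁ = -0.0702
distance = √((3.5−-1)² + (-2−-4)²) = 4.9244; v₂ = distance/dt₂ = 1.9698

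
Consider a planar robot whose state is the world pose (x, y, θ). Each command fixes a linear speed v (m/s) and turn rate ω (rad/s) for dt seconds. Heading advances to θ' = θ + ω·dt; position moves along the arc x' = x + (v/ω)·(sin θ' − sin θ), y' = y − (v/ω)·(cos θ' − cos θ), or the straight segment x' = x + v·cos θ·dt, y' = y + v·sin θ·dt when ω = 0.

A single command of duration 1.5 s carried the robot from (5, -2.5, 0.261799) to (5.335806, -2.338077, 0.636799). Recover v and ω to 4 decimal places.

v = 0.2500, ω = 0.2500

Δθ = 0.636799 − 0.261799 = 0.375000
ω = Δθ/dt = 0.375000/1.5 = 0.2500
R = Δx/(sin θ' − sin θ) = 1.0000
v = R·ω = 1.0000·0.2500 = 0.2500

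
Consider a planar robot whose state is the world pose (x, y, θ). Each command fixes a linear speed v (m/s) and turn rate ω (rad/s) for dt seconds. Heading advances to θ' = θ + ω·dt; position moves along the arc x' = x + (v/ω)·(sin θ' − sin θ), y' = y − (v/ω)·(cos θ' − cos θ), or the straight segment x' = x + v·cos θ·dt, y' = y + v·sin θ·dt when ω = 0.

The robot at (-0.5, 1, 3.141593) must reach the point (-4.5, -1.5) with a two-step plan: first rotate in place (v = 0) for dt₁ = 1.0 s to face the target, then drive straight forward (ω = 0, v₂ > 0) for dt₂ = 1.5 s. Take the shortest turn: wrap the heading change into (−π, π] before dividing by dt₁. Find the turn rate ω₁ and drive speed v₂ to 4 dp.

heading to target = atan2(-1.5−1, -4.5−-0.5) = -2.5830
Δθ = wrap(-2.5830 − 3.1416) = 0.5586; ω₁ = Δθ/dt₁ = 0.5586
distance = √((-4.5−-0.5)² + (-1.5−1)²) = 4.7170; v₂ = distance/dt₂ = 3.1447

ω₁ = 0.5586, v₂ = 3.1447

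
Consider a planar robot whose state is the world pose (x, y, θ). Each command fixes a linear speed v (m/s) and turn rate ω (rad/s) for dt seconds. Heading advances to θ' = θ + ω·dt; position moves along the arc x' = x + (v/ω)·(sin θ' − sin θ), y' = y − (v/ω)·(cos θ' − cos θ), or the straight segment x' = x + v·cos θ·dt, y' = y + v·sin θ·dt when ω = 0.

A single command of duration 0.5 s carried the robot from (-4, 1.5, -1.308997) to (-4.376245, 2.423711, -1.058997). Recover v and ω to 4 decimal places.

v = -2.0000, ω = 0.5000

Δθ = -1.058997 − -1.308997 = 0.250000
ω = Δθ/dt = 0.250000/0.5 = 0.5000
R = −Δy/(cos θ' − cos θ) = -4.0000
v = R·ω = -4.0000·0.5000 = -2.0000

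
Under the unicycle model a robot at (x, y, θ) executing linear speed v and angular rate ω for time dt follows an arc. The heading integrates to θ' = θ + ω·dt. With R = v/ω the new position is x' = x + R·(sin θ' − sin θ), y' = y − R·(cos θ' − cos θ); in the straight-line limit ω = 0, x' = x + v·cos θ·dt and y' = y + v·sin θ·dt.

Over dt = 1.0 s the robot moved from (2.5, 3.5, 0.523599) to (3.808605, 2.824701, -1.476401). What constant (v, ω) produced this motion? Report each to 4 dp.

Δθ = -1.476401 − 0.523599 = -2.000000
ω = Δθ/dt = -2.000000/1.0 = -2.0000
R = Δx/(sin θ' − sin θ) = -0.8750
v = R·ω = -0.8750·-2.0000 = 1.7500

v = 1.7500, ω = -2.0000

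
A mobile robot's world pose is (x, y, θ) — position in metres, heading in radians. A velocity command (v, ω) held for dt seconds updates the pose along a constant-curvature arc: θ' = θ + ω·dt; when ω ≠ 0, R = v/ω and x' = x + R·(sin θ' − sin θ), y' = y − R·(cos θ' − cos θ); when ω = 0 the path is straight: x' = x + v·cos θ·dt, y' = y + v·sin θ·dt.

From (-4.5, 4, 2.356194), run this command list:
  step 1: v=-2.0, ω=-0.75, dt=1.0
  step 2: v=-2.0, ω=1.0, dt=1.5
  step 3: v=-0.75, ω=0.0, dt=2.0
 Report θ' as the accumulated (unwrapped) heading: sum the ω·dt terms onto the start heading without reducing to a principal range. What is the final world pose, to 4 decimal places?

step 1: θ'=1.6062 (R=2.6667) → pose (-3.7206, 2.2088, 1.6062)
step 2: θ'=3.1062 (R=-2.0000) → pose (-1.7927, 0.2808, 3.1062)
step 3: θ'=3.1062 (straight) → pose (-0.2936, 0.2277, 3.1062)

(-0.2936, 0.2277, 3.1062)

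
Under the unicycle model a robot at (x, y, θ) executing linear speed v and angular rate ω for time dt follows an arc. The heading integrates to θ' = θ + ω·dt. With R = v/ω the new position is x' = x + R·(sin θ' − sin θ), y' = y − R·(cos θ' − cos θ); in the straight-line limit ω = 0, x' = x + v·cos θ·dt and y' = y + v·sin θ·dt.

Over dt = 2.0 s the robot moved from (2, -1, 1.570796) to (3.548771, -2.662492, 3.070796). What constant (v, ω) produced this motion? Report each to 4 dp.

v = -1.2500, ω = 0.7500

Δθ = 3.070796 − 1.570796 = 1.500000
ω = Δθ/dt = 1.500000/2.0 = 0.7500
R = −Δy/(cos θ' − cos θ) = -1.6667
v = R·ω = -1.6667·0.7500 = -1.2500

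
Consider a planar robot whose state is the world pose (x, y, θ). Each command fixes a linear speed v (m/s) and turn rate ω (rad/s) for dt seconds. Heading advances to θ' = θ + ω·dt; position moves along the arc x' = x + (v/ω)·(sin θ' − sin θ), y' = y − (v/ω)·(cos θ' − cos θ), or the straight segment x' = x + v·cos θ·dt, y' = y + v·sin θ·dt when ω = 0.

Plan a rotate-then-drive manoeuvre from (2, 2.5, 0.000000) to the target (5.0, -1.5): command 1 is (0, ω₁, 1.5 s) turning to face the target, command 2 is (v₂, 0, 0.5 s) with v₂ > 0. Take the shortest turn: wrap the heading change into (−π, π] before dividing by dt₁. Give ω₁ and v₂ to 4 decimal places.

heading to target = atan2(-1.5−2.5, 5−2) = -0.9273
Δθ = wrap(-0.9273 − 0.0000) = -0.9273; ω₁ = Δθ/dt₁ = -0.6182
distance = √((5−2)² + (-1.5−2.5)²) = 5.0000; v₂ = distance/dt₂ = 10.0000

ω₁ = -0.6182, v₂ = 10.0000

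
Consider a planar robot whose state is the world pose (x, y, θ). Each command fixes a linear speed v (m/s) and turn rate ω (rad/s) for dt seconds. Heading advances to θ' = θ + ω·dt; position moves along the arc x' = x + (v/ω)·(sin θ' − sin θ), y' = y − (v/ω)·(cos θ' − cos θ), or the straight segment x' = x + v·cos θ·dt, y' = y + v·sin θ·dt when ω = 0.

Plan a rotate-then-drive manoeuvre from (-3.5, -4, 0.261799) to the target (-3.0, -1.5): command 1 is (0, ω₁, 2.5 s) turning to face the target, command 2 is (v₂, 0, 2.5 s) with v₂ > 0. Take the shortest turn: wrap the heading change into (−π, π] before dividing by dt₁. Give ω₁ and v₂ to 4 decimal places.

heading to target = atan2(-1.5−-4, -3−-3.5) = 1.3734
Δθ = wrap(1.3734 − 0.2618) = 1.1116; ω₁ = Δθ/dt₁ = 0.4446
distance = √((-3−-3.5)² + (-1.5−-4)²) = 2.5495; v₂ = distance/dt₂ = 1.0198

ω₁ = 0.4446, v₂ = 1.0198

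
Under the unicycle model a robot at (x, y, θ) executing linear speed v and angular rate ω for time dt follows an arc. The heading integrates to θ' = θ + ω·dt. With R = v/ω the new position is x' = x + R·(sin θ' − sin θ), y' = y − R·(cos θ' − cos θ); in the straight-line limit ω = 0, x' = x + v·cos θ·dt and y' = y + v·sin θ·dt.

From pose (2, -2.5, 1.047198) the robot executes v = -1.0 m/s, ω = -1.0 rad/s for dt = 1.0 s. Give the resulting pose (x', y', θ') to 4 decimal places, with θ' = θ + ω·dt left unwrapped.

(1.1812, -2.9989, 0.0472)

θ' = 1.0472 + -1.0·1.0 = 0.0472
R = v/ω = -1.0/-1.0 = 1.0000
x' = 2 + 1.0000·(sin 0.0472 − sin 1.0472) = 1.1812
y' = -2.5 − 1.0000·(cos 0.0472 − cos 1.0472) = -2.9989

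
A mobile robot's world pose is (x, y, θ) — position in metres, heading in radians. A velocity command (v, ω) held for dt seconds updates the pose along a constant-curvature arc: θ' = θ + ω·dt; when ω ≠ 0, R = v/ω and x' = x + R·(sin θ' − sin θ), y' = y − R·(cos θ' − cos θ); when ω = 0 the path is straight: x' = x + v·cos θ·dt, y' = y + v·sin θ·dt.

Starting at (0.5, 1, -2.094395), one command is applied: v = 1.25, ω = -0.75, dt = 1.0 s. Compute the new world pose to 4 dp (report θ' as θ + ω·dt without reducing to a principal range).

θ' = -2.0944 + -0.75·1.0 = -2.8444
R = v/ω = 1.25/-0.75 = -1.6667
x' = 0.5 + -1.6667·(sin -2.8444 − sin -2.0944) = -0.4553
y' = 1 − -1.6667·(cos -2.8444 − cos -2.0944) = 0.2397

(-0.4553, 0.2397, -2.8444)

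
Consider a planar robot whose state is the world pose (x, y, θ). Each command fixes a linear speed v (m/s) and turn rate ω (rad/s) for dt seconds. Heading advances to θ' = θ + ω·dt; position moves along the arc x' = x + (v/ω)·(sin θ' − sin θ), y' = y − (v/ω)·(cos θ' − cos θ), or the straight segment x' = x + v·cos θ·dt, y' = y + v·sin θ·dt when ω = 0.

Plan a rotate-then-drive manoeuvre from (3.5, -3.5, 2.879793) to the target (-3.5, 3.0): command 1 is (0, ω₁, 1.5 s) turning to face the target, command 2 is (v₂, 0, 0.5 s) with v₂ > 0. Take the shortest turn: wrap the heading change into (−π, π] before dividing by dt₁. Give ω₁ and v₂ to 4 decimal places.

heading to target = atan2(3−-3.5, -3.5−3.5) = 2.3932
Δθ = wrap(2.3932 − 2.8798) = -0.4866; ω₁ = Δθ/dt₁ = -0.3244
distance = √((-3.5−3.5)² + (3−-3.5)²) = 9.5525; v₂ = distance/dt₂ = 19.1050

ω₁ = -0.3244, v₂ = 19.1050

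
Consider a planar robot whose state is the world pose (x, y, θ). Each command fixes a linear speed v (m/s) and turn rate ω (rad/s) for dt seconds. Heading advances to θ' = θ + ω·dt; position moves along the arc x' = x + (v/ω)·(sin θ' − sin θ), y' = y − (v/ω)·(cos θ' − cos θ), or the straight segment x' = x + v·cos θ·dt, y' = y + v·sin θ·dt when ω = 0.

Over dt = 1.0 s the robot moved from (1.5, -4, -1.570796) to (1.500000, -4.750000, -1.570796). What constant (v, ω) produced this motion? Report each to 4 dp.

v = 0.7500, ω = 0.0000

Δθ = -1.570796 − -1.570796 = 0.000000
ω = Δθ/dt = 0.000000/1.0 = 0.0000
ω = 0 → v = (Δx·cos θ + Δy·sin θ)/dt = 0.7500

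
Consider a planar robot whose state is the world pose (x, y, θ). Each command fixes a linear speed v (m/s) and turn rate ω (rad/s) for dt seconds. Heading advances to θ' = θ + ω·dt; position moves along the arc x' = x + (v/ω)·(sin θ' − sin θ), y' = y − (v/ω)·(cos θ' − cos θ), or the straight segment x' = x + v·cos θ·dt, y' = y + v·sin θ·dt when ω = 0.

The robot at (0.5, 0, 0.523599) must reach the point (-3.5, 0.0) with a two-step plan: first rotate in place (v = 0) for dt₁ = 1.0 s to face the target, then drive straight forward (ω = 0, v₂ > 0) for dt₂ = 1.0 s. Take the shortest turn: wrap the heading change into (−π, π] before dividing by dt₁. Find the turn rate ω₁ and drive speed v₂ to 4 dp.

ω₁ = 2.6180, v₂ = 4.0000

heading to target = atan2(0−0, -3.5−0.5) = 3.1416
Δθ = wrap(3.1416 − 0.5236) = 2.6180; ω₁ = Δθ/dt₁ = 2.6180
distance = √((-3.5−0.5)² + (0−0)²) = 4.0000; v₂ = distance/dt₂ = 4.0000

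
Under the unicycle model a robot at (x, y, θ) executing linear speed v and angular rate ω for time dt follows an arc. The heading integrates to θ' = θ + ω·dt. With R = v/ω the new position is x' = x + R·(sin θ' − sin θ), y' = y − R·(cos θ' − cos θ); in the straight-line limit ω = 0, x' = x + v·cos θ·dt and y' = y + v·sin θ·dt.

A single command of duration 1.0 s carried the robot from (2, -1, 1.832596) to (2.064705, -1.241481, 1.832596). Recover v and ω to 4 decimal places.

Δθ = 1.832596 − 1.832596 = 0.000000
ω = Δθ/dt = 0.000000/1.0 = 0.0000
ω = 0 → v = (Δx·cos θ + Δy·sin θ)/dt = -0.2500

v = -0.2500, ω = 0.0000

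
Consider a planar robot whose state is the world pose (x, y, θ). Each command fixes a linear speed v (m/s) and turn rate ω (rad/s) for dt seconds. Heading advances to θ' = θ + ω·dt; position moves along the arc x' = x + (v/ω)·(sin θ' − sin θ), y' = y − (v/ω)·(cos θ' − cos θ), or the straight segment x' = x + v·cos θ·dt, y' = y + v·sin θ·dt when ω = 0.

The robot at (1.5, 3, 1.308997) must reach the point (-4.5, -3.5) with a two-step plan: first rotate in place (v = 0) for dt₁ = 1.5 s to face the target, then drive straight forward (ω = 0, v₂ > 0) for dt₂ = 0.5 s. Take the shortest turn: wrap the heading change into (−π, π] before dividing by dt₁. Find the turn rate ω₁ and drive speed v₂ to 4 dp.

heading to target = atan2(-3.5−3, -4.5−1.5) = -2.3162
Δθ = wrap(-2.3162 − 1.3090) = 2.6580; ω₁ = Δθ/dt₁ = 1.7720
distance = √((-4.5−1.5)² + (-3.5−3)²) = 8.8459; v₂ = distance/dt₂ = 17.6918

ω₁ = 1.7720, v₂ = 17.6918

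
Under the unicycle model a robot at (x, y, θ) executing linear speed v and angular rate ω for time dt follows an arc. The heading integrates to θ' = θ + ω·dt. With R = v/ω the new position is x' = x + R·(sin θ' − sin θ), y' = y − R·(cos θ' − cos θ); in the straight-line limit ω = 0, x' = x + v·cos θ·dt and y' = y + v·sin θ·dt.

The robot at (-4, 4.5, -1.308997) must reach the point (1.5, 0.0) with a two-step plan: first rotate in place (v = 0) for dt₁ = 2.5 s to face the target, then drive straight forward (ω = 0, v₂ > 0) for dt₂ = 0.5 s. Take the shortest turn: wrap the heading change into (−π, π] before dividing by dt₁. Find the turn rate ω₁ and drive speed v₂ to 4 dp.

ω₁ = 0.2493, v₂ = 14.2127

heading to target = atan2(0−4.5, 1.5−-4) = -0.6857
Δθ = wrap(-0.6857 − -1.3090) = 0.6233; ω₁ = Δθ/dt₁ = 0.2493
distance = √((1.5−-4)² + (0−4.5)²) = 7.1063; v₂ = distance/dt₂ = 14.2127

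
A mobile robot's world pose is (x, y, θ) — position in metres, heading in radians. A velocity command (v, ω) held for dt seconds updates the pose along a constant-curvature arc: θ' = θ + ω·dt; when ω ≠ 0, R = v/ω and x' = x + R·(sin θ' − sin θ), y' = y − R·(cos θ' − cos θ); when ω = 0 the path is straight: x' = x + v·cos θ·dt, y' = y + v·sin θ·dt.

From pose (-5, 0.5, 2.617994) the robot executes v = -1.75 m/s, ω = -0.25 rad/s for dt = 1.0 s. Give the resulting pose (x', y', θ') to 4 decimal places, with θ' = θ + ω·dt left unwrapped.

(-3.6090, -0.5544, 2.3680)

θ' = 2.6180 + -0.25·1.0 = 2.3680
R = v/ω = -1.75/-0.25 = 7.0000
x' = -5 + 7.0000·(sin 2.3680 − sin 2.6180) = -3.6090
y' = 0.5 − 7.0000·(cos 2.3680 − cos 2.6180) = -0.5544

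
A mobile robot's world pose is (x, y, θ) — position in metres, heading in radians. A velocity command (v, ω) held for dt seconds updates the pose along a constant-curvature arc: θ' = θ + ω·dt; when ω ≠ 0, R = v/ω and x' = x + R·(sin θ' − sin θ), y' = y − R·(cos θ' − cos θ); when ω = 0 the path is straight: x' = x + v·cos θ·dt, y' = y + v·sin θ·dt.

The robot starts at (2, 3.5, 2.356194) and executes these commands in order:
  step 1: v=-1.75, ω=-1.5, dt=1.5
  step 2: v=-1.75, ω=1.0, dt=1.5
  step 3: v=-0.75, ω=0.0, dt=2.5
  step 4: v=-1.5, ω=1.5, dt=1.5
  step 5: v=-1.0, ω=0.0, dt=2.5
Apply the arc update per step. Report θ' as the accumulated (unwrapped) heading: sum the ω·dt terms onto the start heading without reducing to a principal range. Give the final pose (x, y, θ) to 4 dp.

(3.3447, -1.2426, 3.8562)

step 1: θ'=0.1062 (R=1.1667) → pose (1.2987, 1.5149, 0.1062)
step 2: θ'=1.6062 (R=-1.7500) → pose (-0.2647, -0.2871, 1.6062)
step 3: θ'=1.6062 (straight) → pose (-0.1984, -2.1610, 1.6062)
step 4: θ'=3.8562 (R=-1.0000) → pose (1.4563, -2.8809, 3.8562)
step 5: θ'=3.8562 (straight) → pose (3.3447, -1.2426, 3.8562)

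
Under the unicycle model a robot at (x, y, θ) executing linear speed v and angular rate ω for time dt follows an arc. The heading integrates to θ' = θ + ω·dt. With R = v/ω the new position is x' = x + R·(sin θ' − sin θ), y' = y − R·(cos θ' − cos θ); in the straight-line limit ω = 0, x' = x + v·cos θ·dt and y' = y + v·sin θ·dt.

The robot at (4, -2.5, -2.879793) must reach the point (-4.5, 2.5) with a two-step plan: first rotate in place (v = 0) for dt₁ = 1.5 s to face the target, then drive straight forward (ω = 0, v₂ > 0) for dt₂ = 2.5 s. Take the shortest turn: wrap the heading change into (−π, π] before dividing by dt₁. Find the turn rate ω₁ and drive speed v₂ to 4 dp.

ω₁ = -0.5290, v₂ = 3.9446

heading to target = atan2(2.5−-2.5, -4.5−4) = 2.6099
Δθ = wrap(2.6099 − -2.8798) = -0.7935; ω₁ = Δθ/dt₁ = -0.5290
distance = √((-4.5−4)² + (2.5−-2.5)²) = 9.8615; v₂ = distance/dt₂ = 3.9446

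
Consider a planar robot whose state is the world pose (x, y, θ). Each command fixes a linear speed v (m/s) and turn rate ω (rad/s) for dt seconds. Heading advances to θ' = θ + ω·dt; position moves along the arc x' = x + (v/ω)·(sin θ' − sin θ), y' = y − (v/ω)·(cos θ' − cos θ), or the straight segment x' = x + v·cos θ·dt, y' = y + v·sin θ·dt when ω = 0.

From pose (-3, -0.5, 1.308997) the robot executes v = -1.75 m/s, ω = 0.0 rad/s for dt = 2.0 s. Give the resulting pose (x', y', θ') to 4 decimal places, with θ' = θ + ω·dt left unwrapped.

(-3.9059, -3.8807, 1.3090)

θ' = 1.3090 + 0.0·2.0 = 1.3090
ω = 0 → straight: x' = -3 + -1.75·cos(1.3090)·2.0 = -3.9059
y' = -0.5 + -1.75·sin(1.3090)·2.0 = -3.8807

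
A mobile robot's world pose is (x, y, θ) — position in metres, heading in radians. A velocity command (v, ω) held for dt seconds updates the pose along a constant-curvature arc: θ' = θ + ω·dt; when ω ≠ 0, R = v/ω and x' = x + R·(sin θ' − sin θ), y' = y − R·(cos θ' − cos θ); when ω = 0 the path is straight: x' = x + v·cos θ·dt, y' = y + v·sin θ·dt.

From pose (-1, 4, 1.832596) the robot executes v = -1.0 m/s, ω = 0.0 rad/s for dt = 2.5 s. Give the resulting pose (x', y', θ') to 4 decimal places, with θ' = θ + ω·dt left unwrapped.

(-0.3530, 1.5852, 1.8326)

θ' = 1.8326 + 0.0·2.5 = 1.8326
ω = 0 → straight: x' = -1 + -1.0·cos(1.8326)·2.5 = -0.3530
y' = 4 + -1.0·sin(1.8326)·2.5 = 1.5852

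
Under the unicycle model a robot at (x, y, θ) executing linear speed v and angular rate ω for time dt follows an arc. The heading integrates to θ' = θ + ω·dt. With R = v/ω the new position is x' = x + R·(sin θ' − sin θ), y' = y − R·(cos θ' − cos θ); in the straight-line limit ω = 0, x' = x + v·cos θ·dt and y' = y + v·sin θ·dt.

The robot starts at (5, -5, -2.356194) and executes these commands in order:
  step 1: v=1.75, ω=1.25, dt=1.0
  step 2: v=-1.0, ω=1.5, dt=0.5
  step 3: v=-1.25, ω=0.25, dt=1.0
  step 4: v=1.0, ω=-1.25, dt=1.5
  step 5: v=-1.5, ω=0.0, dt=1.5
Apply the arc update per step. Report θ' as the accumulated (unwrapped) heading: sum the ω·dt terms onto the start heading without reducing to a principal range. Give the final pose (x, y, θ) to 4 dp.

step 1: θ'=-1.1062 (R=1.4000) → pose (4.7384, -6.6172, -1.1062)
step 2: θ'=-0.3562 (R=-0.6667) → pose (4.3748, -6.2911, -0.3562)
step 3: θ'=-0.1062 (R=-5.0000) → pose (3.1612, -6.0055, -0.1062)
step 4: θ'=-1.9812 (R=-0.8000) → pose (3.8100, -7.1201, -1.9812)
step 5: θ'=-1.9812 (straight) → pose (4.7077, -5.0570, -1.9812)

(4.7077, -5.0570, -1.9812)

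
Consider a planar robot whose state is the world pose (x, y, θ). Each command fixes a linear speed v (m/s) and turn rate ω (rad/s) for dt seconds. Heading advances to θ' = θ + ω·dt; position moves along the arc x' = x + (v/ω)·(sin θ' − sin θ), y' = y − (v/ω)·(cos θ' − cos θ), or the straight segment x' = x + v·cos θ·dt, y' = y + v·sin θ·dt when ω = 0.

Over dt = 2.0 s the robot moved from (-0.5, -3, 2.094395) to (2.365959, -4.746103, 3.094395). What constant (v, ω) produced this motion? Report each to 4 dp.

v = -1.7500, ω = 0.5000

Δθ = 3.094395 − 2.094395 = 1.000000
ω = Δθ/dt = 1.000000/2.0 = 0.5000
R = Δx/(sin θ' − sin θ) = -3.5000
v = R·ω = -3.5000·0.5000 = -1.7500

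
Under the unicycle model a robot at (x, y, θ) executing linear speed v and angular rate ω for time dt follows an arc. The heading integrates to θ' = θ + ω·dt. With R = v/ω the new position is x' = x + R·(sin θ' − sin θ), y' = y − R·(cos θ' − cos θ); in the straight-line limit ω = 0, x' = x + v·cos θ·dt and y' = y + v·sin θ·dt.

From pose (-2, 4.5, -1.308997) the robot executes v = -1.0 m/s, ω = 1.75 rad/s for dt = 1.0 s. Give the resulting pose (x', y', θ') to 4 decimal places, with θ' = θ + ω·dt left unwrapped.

(-2.7959, 4.8689, 0.4410)

θ' = -1.3090 + 1.75·1.0 = 0.4410
R = v/ω = -1.0/1.75 = -0.5714
x' = -2 + -0.5714·(sin 0.4410 − sin -1.3090) = -2.7959
y' = 4.5 − -0.5714·(cos 0.4410 − cos -1.3090) = 4.8689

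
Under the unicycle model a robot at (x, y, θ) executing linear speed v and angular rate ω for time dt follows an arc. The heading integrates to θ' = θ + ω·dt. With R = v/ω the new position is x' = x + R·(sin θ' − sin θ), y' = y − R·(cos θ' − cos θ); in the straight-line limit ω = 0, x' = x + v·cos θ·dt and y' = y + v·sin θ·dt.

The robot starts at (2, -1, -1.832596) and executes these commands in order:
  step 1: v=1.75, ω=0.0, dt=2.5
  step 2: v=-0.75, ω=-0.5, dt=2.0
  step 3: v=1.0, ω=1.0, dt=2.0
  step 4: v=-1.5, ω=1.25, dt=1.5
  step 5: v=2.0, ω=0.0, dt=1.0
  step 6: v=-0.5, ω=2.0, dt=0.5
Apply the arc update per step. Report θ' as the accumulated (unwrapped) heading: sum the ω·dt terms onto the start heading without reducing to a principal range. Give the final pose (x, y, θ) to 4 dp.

step 1: θ'=-1.8326 (straight) → pose (0.8677, -5.2259, -1.8326)
step 2: θ'=-2.8326 (R=1.5000) → pose (1.8604, -4.1852, -2.8326)
step 3: θ'=-0.8326 (R=1.0000) → pose (1.4248, -5.8108, -0.8326)
step 4: θ'=1.0424 (R=-1.2000) → pose (-0.4991, -6.0134, 1.0424)
step 5: θ'=1.0424 (straight) → pose (0.5092, -4.2861, 1.0424)
step 6: θ'=2.0424 (R=-0.2500) → pose (0.5023, -4.5257, 2.0424)

(0.5023, -4.5257, 2.0424)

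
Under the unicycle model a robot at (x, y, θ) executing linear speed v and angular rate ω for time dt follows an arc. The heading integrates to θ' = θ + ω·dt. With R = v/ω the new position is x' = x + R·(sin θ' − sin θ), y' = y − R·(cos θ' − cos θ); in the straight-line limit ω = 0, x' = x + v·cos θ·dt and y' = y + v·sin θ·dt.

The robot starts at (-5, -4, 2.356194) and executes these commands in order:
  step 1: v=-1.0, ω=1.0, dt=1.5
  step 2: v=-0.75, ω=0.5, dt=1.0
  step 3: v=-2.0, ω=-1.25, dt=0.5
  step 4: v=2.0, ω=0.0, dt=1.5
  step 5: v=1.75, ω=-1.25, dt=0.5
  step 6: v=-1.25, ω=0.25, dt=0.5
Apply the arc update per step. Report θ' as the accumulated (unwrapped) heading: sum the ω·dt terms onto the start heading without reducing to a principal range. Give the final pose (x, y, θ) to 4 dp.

step 1: θ'=3.8562 (R=-1.0000) → pose (-3.6376, -4.0482, 3.8562)
step 2: θ'=4.3562 (R=-1.5000) → pose (-3.2147, -3.4383, 4.3562)
step 3: θ'=3.7312 (R=1.6000) → pose (-2.6048, -2.6664, 3.7312)
step 4: θ'=3.7312 (straight) → pose (-5.0983, -4.3344, 3.7312)
step 5: θ'=3.1062 (R=-1.4000) → pose (-5.9263, -4.5699, 3.1062)
step 6: θ'=3.2312 (R=-5.0000) → pose (-5.3019, -4.5530, 3.2312)

(-5.3019, -4.5530, 3.2312)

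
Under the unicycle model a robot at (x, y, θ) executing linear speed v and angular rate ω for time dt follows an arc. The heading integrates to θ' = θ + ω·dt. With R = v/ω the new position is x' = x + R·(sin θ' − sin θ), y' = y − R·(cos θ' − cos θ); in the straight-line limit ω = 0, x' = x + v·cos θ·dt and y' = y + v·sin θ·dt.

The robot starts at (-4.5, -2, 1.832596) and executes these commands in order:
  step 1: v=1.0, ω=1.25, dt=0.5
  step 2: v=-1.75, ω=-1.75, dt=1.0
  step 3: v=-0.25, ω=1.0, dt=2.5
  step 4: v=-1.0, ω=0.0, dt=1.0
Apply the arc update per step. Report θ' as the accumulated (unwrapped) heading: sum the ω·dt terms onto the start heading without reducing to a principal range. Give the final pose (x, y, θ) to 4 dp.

(-3.5723, -3.4955, 3.2076)

step 1: θ'=2.4576 (R=0.8000) → pose (-4.7672, -1.5870, 2.4576)
step 2: θ'=0.7076 (R=1.0000) → pose (-4.7491, -3.1220, 0.7076)
step 3: θ'=3.2076 (R=-0.2500) → pose (-4.5701, -3.5614, 3.2076)
step 4: θ'=3.2076 (straight) → pose (-3.5723, -3.4955, 3.2076)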